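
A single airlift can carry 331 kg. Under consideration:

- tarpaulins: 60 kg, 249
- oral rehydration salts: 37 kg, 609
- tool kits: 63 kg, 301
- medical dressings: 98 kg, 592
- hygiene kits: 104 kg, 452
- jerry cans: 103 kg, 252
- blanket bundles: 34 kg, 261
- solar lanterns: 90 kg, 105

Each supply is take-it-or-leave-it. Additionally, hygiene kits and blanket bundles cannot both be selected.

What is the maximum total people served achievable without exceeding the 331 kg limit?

Density check — oral rehydration salts 16.46, blanket bundles 7.68, medical dressings 6.04 are the best per kg.
Taking tarpaulins + oral rehydration salts + tool kits + medical dressings + blanket bundles: 292 kg used, 2012 in people served.
The spare 39 kg is too small for any remaining supply, and no feasible exchange beats 2012.

2012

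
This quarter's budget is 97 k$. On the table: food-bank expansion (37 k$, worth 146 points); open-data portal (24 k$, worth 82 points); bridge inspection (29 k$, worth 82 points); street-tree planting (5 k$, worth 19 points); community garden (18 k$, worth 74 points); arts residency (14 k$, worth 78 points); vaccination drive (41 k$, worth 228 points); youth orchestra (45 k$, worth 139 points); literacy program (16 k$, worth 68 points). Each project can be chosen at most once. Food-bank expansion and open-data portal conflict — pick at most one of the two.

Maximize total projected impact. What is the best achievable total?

Filling by ratio: street-tree planting + community garden + arts residency + vaccination drive + literacy program for 467, with 3 k$ left unused.
Replace community garden and literacy program with food-bank expansion: the trade gains 4 net, giving 471 at 97 k$.

471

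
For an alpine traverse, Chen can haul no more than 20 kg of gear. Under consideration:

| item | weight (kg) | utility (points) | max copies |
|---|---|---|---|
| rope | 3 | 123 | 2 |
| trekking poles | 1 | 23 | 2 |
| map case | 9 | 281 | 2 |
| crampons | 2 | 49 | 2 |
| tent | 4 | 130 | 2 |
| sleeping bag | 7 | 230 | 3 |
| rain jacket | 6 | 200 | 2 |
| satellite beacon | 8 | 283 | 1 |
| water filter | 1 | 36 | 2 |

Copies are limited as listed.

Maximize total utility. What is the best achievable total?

Ranking by ratio (utility/kg): rope 41.00, water filter 36.00, satellite beacon 35.38, rain jacket 33.33.
Best packing: 2×rope + tent + satellite beacon + 2×water filter — 20 kg, 731 total.

731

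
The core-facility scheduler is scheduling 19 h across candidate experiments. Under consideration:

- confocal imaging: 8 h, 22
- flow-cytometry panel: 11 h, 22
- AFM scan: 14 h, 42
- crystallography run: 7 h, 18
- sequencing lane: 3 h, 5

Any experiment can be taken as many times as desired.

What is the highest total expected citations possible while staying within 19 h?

Ranking by ratio (expected citations/h): AFM scan 3.00, confocal imaging 2.75, crystallography run 2.57.
Greedy by ratio would take AFM scan + sequencing lane: 17 h used, total 47.
Replace AFM scan with 2×confocal imaging: the trade gains 2 net, giving 49 at 19 h.
That's the maximum — no swap from here does better than 49.

49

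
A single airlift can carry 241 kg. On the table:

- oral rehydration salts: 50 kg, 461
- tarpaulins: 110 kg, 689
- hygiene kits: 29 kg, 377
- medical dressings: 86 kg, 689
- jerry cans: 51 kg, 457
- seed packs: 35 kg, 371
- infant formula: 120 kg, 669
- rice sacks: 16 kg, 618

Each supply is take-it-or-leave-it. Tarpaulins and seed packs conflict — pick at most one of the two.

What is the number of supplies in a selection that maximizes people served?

The maximum people served within 241 kg is 2602.
oral rehydration salts + hygiene kits + medical dressings + jerry cans + rice sacks hits 2602 at 232 kg.
Every optimal selection uses 5 supplies.

5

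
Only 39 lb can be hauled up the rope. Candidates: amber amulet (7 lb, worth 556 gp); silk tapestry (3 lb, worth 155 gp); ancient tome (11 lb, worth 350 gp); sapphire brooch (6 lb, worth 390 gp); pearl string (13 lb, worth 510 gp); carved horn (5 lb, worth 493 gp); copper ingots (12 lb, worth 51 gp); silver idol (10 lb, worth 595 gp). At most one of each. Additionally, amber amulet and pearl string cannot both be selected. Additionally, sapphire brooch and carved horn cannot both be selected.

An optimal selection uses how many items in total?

The maximum value within 39 lb is 2149.
amber amulet + silk tapestry + ancient tome + carved horn + silver idol hits 2149 at 36 lb.
All optima have 5 items.

5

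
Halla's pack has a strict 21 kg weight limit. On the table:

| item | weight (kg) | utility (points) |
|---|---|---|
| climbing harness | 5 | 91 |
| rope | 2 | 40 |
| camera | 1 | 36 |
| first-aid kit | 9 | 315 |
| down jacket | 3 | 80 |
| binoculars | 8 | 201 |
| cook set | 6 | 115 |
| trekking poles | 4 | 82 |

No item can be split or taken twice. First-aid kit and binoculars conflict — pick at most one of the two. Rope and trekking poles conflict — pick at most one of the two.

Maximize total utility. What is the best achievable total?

Density check — camera 36.00, first-aid kit 35.00, down jacket 26.67, binoculars 25.12 are the best per kg.
Taking rope + camera + first-aid kit + down jacket + cook set: 21 kg used, 586 in utility.

586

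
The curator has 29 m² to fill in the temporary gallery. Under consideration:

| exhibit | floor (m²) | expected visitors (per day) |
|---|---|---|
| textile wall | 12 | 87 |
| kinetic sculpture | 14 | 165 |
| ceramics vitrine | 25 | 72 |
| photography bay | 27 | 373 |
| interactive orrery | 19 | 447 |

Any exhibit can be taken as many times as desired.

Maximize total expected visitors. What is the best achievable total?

447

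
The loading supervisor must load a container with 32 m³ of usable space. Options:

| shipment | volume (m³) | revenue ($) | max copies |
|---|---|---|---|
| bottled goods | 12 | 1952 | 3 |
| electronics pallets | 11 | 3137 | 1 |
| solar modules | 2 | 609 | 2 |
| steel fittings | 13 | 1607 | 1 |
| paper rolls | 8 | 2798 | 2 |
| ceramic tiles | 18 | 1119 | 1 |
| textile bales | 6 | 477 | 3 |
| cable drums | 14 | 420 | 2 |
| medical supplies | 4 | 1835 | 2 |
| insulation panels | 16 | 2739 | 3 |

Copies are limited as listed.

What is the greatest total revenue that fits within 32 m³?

Filling by ratio: 2×solar modules + 2×paper rolls + 2×medical supplies for 10484, with 4 m³ left unused.
The 8 m³ tied up in paper rolls is better spent on electronics pallets — total rises to 10823 (31 m³).

10823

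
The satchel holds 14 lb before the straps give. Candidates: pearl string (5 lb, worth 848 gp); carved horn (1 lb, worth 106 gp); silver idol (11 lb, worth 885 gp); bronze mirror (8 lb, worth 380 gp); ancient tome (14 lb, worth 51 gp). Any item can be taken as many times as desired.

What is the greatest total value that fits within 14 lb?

2×pearl string + 4×carved horn uses 14 of the 14 lb and totals 2120.
No other feasible combination exceeds 2120.

2120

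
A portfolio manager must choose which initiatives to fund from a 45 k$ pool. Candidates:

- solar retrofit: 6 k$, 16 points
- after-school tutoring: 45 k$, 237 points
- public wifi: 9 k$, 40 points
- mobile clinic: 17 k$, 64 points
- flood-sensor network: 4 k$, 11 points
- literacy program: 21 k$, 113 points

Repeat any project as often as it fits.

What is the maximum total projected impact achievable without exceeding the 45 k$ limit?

The ratio heuristic lands on 2×literacy program (226) but leaves 3 k$ idle.
The 42 k$ tied up in 2×literacy program is better spent on after-school tutoring — total rises to 237 (45 k$).
Every other selection either busts 45 k$ or fails to beat 237.

237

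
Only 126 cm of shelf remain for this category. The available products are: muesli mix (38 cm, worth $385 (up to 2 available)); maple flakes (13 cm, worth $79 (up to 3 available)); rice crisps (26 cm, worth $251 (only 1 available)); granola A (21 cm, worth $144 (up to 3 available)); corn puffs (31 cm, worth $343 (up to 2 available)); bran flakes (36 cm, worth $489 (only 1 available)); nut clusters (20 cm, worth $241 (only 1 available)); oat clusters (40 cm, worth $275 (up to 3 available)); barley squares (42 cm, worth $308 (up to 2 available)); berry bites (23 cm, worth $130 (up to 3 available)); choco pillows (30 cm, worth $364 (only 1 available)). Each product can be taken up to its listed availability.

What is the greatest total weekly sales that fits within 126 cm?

1479

The ratio heuristic lands on corn puffs + bran flakes + nut clusters + choco pillows (1437) but leaves 9 cm idle.
Dropping corn puffs frees 31 cm; slotting in muesli mix (38 cm) lifts the total to 1479 at 124 cm.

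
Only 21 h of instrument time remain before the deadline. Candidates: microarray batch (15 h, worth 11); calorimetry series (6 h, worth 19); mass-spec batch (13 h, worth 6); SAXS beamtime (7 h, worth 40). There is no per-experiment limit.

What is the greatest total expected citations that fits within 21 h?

120

By expected citations per h: SAXS beamtime 5.71, calorimetry series 3.17, microarray batch 0.73 lead.
The ratio ordering already packs tightly: 3×SAXS beamtime, 21 h, 120.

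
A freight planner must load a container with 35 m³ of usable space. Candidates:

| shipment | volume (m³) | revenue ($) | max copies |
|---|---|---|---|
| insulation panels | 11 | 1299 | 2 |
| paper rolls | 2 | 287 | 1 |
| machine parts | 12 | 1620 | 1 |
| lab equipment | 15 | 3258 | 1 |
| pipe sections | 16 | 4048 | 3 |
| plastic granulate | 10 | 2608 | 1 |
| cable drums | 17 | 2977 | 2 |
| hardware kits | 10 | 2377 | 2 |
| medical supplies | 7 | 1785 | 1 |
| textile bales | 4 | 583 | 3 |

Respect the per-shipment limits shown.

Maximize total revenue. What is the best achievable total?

8728

Taking paper rolls + pipe sections + plastic granulate + medical supplies: 35 m³ used, 8728 in revenue.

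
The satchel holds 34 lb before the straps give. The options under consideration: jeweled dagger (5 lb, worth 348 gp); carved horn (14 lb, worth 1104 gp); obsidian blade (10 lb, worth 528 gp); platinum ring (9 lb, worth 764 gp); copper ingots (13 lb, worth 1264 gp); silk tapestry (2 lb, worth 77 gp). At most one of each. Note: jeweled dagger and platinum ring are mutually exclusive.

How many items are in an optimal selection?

Best achievable value is 2793.
For example jeweled dagger + carved horn + copper ingots + silk tapestry achieves it, using 34 lb.
All optima have 4 items.

4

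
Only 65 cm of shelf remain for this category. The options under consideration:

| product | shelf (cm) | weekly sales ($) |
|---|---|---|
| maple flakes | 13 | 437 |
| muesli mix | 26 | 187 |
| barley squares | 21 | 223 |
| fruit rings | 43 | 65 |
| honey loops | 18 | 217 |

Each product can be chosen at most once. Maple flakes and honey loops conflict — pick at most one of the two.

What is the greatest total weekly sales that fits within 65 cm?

847

Taking maple flakes + muesli mix + barley squares: 60 cm used, 847 in weekly sales.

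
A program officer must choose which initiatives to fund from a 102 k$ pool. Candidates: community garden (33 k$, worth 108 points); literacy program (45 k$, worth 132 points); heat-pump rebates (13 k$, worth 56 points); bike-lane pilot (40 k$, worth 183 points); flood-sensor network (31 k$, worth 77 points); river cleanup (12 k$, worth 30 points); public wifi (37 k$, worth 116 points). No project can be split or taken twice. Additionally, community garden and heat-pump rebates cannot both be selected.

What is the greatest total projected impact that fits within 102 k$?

Heat-pump rebates + bike-lane pilot + river cleanup + public wifi uses 102 of the 102 k$ and totals 385.
Next best is literacy program + heat-pump rebates + bike-lane pilot at 371 (98 k$) — short by 14.

385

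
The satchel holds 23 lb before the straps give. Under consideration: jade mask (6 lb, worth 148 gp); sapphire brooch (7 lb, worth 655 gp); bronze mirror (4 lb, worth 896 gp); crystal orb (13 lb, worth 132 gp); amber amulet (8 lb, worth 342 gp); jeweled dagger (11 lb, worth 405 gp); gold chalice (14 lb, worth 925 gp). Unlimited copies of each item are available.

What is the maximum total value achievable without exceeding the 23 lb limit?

4480

Ranking by ratio (value/lb): bronze mirror 224.00, sapphire brooch 93.57, gold chalice 66.07.
Taking 5×bronze mirror: 20 lb used, 4480 in value.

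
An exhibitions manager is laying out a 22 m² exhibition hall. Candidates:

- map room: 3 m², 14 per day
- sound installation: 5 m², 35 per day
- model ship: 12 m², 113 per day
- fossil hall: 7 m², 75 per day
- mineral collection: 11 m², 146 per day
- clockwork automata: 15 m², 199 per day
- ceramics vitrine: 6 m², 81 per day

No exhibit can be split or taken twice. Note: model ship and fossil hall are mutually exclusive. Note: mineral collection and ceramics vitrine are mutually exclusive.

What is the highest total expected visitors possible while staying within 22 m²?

By expected visitors per m²: ceramics vitrine 13.50, mineral collection 13.27, clockwork automata 13.27 lead.
Clockwork automata + ceramics vitrine uses 21 of the 22 m² and totals 280.
The spare 1 m² is too small for any remaining exhibit, and no feasible exchange beats 280.

280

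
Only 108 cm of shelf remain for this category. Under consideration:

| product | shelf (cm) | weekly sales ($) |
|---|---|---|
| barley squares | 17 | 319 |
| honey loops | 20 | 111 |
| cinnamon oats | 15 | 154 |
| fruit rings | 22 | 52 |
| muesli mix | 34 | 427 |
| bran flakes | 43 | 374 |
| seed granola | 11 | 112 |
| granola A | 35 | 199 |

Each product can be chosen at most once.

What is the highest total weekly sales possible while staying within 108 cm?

1232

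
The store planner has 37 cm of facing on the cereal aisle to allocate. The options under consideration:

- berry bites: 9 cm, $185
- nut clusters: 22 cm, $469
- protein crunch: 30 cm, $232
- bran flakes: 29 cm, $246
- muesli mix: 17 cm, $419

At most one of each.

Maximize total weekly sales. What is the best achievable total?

654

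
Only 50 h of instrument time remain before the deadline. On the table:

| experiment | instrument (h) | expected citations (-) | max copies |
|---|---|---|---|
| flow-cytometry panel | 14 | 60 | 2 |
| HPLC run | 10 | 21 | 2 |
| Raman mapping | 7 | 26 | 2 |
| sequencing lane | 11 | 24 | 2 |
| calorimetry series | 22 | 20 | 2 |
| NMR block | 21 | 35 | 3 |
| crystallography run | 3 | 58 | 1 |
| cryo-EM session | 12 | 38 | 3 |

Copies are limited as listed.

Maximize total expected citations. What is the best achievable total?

Ranking by ratio (expected citations/h): crystallography run 19.33, flow-cytometry panel 4.29, Raman mapping 3.71, cryo-EM session 3.17.
Filling by ratio: 2×flow-cytometry panel + 2×Raman mapping + crystallography run for 230, with 5 h left unused.
The 7 h tied up in Raman mapping is better spent on cryo-EM session — total rises to 242 (50 h).

242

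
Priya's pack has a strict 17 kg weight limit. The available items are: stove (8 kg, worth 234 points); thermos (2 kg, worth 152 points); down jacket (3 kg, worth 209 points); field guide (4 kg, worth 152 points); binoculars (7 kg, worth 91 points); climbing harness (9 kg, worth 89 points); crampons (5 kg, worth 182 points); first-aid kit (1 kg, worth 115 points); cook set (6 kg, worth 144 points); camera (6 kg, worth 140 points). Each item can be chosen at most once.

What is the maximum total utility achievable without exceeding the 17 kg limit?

810

Taking thermos + down jacket + field guide + crampons + first-aid kit: 15 kg used, 810 in utility.
Nothing else within 17 kg beats 810.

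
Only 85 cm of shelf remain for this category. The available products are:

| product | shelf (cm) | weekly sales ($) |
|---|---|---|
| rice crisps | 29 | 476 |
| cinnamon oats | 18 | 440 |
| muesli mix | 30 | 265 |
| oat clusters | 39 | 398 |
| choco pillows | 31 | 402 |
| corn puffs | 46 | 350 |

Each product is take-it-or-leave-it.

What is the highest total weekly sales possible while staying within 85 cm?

1318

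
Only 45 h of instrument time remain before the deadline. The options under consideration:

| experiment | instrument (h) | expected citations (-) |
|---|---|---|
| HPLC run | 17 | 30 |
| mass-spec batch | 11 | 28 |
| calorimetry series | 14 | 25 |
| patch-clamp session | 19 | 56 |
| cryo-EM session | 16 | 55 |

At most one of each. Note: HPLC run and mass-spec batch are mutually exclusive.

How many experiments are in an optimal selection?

Best achievable expected citations is 111.
One optimal bundle: patch-clamp session + cryo-EM session (35 h).
All optima have 2 experiments.

2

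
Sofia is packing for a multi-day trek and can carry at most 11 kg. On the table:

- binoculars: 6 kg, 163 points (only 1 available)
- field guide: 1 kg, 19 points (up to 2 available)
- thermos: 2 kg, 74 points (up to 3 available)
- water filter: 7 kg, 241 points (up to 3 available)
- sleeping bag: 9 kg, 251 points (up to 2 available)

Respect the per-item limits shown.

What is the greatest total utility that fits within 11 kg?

389

Taking the top-ratio items first gives 2×field guide + 3×thermos for 260 (8 kg).
The 4 kg tied up in 2×field guide and thermos is better spent on water filter — total rises to 389 (11 kg).
Nothing else within 11 kg beats 389.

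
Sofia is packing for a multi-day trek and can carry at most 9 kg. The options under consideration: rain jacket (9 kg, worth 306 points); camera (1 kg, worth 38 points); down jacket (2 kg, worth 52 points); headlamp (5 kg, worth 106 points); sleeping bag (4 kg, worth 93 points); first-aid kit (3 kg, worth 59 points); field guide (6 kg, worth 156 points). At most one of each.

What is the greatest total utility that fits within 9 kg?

A density-first pass picks camera + down jacket + field guide — 246 at 9 kg.
The 9 kg tied up in camera and down jacket and field guide is better spent on rain jacket — total rises to 306 (9 kg).
The closest alternative, camera + down jacket + field guide, reaches only 246.

306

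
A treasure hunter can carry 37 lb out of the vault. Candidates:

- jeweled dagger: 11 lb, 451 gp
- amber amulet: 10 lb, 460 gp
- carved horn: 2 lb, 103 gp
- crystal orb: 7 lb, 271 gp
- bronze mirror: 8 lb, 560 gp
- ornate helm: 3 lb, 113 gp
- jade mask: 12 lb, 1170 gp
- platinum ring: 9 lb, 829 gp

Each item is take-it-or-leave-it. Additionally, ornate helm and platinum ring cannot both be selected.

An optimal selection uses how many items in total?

4

Optimal total is 2830.
One optimal bundle: crystal orb + bronze mirror + jade mask + platinum ring (36 lb).
All optima have 4 items.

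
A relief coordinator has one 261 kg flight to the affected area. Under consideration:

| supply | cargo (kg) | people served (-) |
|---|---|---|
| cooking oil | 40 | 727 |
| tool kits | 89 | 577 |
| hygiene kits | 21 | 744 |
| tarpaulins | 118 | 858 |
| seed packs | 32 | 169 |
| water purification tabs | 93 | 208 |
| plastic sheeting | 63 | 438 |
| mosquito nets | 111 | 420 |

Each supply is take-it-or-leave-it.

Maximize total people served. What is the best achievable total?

2767

Density check — hygiene kits 35.43, cooking oil 18.18, tarpaulins 7.27, plastic sheeting 6.95 are the best per kg.
Taking cooking oil + hygiene kits + tarpaulins + plastic sheeting: 242 kg used, 2767 in people served.
No other feasible combination exceeds 2767.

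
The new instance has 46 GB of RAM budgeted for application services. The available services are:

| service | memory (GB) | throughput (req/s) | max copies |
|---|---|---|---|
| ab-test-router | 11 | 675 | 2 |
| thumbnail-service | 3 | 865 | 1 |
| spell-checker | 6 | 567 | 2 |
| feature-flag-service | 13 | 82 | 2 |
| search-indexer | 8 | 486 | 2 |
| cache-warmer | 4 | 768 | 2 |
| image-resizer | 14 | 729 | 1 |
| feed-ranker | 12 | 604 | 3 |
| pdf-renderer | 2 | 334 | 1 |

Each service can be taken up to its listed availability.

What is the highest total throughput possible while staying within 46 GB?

5030

By throughput per GB: thumbnail-service 288.33, cache-warmer 192.00, pdf-renderer 167.00 lead.
The ratio ordering already packs tightly: ab-test-router + thumbnail-service + 2×spell-checker + search-indexer + 2×cache-warmer + pdf-renderer, 44 GB, 5030.
The spare 2 GB is too small for any remaining service, and no exchange beats 5030.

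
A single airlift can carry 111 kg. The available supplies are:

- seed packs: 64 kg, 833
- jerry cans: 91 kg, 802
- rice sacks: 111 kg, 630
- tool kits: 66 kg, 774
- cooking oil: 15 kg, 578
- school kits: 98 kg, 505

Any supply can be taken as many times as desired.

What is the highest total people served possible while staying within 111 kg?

Density check — cooking oil 38.53, seed packs 13.02, tool kits 11.73 are the best per kg.
The ratio ordering already packs tightly: 7×cooking oil, 105 kg, 4046.
Every other selection either busts 111 kg or fails to beat 4046.

4046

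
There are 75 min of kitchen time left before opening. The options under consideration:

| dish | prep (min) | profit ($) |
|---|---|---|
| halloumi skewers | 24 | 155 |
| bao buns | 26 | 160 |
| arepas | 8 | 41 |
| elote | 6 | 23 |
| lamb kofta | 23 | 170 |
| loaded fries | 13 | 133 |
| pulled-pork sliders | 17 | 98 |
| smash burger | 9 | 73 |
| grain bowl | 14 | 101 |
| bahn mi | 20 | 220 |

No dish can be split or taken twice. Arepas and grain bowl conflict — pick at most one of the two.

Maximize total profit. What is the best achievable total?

637

Taking arepas + lamb kofta + loaded fries + smash burger + bahn mi: 73 min used, 637 in profit.
That's the maximum — no feasible swap from here does better than 637.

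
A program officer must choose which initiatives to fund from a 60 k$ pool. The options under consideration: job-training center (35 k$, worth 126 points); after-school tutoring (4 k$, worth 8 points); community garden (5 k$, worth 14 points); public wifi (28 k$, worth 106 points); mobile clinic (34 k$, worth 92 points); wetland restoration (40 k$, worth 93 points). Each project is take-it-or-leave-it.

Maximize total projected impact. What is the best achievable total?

Filling by ratio: after-school tutoring + community garden + public wifi for 128, with 23 k$ left unused.
Dropping public wifi frees 28 k$; slotting in job-training center (35 k$) lifts the total to 148 at 44 k$.

148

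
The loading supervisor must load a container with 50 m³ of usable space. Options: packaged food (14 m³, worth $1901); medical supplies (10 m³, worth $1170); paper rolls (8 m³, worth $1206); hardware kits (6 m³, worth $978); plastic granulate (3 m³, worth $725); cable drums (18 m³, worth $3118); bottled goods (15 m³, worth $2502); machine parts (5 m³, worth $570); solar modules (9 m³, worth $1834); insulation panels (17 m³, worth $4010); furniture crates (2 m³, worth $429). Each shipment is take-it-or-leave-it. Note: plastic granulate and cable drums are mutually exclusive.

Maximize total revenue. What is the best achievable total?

Taking hardware kits + plastic granulate + bottled goods + solar modules + insulation panels: 50 m³ used, 10049 in revenue.
Next best is hardware kits + cable drums + solar modules + insulation panels at 9940 (50 m³) — short by 109.

10049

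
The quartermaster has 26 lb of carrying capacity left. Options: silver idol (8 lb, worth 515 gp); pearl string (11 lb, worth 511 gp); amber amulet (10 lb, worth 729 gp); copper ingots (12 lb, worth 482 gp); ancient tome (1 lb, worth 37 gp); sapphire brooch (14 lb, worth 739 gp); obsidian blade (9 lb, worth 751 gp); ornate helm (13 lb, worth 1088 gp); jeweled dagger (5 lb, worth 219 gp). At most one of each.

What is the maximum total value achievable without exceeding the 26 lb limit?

Taking ancient tome + obsidian blade + ornate helm: 23 lb used, 1876 in value.
The closest alternative, amber amulet + ancient tome + ornate helm, reaches only 1854.

1876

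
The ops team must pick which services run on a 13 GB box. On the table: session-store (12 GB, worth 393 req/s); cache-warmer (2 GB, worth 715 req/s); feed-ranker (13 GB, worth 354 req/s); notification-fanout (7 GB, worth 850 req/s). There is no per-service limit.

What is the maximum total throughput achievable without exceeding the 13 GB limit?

6×cache-warmer uses 12 of the 13 GB and totals 4290.
Nothing else within 13 GB beats 4290.

4290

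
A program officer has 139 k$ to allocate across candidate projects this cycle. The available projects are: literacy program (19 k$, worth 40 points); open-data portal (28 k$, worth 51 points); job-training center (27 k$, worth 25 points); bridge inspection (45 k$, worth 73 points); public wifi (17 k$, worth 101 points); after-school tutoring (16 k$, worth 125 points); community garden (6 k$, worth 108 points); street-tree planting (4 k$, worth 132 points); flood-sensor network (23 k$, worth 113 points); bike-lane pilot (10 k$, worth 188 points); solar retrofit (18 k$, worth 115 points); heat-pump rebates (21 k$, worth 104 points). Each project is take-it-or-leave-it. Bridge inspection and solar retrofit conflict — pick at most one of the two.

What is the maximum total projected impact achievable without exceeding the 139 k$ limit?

1026

Best packing: literacy program + public wifi + after-school tutoring + community garden + street-tree planting + flood-sensor network + bike-lane pilot + solar retrofit + heat-pump rebates — 134 k$, 1026 total.
Runner-up public wifi + after-school tutoring + community garden + street-tree planting + flood-sensor network + bike-lane pilot + solar retrofit + heat-pump rebates tops out at 986.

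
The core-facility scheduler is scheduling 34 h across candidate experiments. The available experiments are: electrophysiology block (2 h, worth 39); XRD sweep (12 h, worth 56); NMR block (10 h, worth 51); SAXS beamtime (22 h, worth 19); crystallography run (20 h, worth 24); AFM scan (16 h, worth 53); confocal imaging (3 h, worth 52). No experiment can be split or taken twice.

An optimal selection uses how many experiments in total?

4

Optimal total is 200.
electrophysiology block + XRD sweep + AFM scan + confocal imaging hits 200 at 33 h.
All optima have 4 experiments.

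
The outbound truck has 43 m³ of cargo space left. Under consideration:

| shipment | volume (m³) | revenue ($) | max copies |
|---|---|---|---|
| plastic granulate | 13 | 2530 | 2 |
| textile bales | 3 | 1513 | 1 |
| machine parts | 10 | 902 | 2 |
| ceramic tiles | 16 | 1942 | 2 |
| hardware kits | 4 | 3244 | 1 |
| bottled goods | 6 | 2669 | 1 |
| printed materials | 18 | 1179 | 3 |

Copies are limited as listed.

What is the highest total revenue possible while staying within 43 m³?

12486

By revenue per m³: hardware kits 811.00, textile bales 504.33, bottled goods 444.83 lead.
2×plastic granulate + textile bales + hardware kits + bottled goods uses 39 of the 43 m³ and totals 12486.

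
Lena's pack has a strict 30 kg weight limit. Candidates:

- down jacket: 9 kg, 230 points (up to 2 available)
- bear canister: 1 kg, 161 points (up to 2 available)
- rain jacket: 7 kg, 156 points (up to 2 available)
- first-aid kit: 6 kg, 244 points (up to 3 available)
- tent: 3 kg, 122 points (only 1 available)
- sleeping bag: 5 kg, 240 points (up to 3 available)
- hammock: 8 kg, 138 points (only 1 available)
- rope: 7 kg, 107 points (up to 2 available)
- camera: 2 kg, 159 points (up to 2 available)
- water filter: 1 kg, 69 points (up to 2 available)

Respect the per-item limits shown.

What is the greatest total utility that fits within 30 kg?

1746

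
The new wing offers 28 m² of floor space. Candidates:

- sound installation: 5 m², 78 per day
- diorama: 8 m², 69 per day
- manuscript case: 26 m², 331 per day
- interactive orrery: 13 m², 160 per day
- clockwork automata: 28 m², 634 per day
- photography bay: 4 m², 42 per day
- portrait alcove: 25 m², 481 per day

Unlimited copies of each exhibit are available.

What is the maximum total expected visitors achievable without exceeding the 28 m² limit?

Clockwork automata uses 28 of the 28 m² and totals 634.
No other feasible combination exceeds 634.

634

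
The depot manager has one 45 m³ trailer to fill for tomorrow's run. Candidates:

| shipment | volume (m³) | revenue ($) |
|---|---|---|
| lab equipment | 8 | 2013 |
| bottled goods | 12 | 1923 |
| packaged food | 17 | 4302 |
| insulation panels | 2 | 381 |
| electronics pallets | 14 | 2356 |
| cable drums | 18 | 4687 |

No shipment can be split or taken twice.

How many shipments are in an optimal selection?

4

Optimal total is 11383.
lab equipment + packaged food + insulation panels + cable drums hits 11383 at 45 m³.
All optima have 4 shipments.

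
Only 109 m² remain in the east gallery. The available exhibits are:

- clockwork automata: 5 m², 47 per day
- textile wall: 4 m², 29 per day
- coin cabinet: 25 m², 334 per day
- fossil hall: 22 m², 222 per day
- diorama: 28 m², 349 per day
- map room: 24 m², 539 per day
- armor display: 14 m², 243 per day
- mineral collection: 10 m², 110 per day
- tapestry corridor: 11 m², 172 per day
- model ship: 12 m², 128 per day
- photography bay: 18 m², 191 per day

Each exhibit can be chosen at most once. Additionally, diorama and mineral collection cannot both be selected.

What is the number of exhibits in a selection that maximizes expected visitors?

6

Optimal total is 1684.
clockwork automata + coin cabinet + diorama + map room + armor display + tapestry corridor hits 1684 at 107 m².
Any selection reaching 1684 contains exactly 6 exhibits.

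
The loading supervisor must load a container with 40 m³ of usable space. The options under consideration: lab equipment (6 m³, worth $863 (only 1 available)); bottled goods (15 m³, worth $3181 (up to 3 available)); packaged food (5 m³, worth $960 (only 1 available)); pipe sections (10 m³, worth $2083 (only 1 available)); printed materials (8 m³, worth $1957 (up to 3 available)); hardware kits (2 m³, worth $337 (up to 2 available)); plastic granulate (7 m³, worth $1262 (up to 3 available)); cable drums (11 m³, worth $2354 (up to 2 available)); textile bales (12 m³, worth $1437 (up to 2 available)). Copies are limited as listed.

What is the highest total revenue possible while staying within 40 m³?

9185

Best packing: packaged food + 3×printed materials + cable drums — 40 m³, 9185 total.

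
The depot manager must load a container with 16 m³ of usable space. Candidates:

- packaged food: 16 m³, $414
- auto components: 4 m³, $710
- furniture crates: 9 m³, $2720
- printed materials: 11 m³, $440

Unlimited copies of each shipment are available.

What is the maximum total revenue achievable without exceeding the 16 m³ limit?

Auto components + furniture crates uses 13 of the 16 m³ and totals 3430.

3430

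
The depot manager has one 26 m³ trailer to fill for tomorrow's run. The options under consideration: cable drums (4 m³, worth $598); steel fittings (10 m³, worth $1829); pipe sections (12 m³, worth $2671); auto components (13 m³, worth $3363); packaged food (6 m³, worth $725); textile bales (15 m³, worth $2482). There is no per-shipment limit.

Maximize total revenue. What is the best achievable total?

The ratio ordering already packs tightly: 2×auto components, 26 m³, 6726.
No other feasible combination exceeds 6726.

6726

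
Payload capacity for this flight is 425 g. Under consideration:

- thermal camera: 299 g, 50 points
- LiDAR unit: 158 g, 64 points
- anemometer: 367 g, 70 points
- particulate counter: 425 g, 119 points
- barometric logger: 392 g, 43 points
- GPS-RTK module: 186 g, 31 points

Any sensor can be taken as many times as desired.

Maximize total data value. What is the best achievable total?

128

By data value per g: LiDAR unit 0.41, particulate counter 0.28, anemometer 0.19, thermal camera 0.17 lead.
2×LiDAR unit uses 316 of the 425 g and totals 128.
The spare 109 g is too small for any remaining sensor, and no exchange beats 128.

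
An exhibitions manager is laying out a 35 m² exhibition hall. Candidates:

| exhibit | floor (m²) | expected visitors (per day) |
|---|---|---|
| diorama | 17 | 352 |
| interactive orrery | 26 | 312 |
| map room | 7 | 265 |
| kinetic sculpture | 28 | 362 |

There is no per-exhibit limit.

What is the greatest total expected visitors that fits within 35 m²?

1325

Ranking by ratio (expected visitors/m²): map room 37.86, diorama 20.71, kinetic sculpture 12.93.
Best packing: 5×map room — 35 m², 1325 total.
That's the maximum — no swap from here does better than 1325.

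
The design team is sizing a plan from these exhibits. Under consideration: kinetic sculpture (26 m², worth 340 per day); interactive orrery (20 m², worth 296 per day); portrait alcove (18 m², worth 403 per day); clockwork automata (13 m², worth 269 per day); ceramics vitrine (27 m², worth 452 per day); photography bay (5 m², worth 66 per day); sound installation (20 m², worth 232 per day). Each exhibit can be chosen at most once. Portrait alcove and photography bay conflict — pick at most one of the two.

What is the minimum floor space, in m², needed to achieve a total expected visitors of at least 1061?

58

Need the lightest bundle worth ≥ 1061.
Taking portrait alcove + clockwork automata + ceramics vitrine gives 1124 (≥ 1061) for 58 m².
No combination under 58 m² hits 1061.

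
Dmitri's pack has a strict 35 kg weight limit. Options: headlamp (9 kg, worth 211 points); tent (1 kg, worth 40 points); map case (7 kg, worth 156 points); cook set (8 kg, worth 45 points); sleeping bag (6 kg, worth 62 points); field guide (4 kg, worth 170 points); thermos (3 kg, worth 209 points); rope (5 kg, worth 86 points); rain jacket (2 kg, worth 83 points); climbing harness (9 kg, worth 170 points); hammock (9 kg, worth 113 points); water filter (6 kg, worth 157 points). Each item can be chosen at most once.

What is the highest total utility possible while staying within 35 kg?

1040

By utility per kg: thermos 69.67, field guide 42.50, rain jacket 41.50 lead.
A density-first pass picks headlamp + tent + map case + field guide + thermos + rain jacket + water filter — 1026 at 32 kg.
The 7 kg tied up in map case is better spent on climbing harness — total rises to 1040 (34 kg).
Next best is headlamp + tent + map case + field guide + thermos + rain jacket + climbing harness at 1039 (35 kg) — short by 1.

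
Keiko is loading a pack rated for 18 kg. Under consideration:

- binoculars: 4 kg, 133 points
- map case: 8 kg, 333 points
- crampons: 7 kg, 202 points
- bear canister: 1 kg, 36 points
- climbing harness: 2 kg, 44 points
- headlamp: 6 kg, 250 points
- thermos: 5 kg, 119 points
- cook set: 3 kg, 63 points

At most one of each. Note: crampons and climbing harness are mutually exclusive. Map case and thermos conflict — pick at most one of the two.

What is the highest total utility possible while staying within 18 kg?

716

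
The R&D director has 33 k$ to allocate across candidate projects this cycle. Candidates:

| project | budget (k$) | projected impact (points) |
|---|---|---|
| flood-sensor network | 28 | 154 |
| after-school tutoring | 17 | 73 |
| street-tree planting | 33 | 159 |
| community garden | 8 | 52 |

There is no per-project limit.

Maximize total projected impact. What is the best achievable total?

208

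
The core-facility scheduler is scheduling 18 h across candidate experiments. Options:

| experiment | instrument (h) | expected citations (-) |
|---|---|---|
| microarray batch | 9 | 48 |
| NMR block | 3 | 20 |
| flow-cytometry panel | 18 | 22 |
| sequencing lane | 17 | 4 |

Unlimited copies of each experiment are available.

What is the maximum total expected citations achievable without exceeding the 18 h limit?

120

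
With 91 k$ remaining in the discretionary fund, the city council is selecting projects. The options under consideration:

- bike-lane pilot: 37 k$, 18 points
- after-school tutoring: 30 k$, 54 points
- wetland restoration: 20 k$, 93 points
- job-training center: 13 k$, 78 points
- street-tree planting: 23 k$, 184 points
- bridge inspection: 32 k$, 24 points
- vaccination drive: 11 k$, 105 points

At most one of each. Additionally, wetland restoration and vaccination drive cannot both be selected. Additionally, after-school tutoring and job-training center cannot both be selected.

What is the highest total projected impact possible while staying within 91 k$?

391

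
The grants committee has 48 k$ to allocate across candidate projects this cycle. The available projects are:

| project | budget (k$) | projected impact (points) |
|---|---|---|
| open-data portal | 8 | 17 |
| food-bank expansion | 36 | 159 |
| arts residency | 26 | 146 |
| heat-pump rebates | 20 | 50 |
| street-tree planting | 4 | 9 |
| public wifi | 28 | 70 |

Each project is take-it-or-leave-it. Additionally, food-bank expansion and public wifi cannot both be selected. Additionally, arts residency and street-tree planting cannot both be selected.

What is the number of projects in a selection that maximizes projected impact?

2

Best achievable projected impact is 196.
For example arts residency + heat-pump rebates achieves it, using 46 k$.
Any selection reaching 196 contains exactly 2 projects.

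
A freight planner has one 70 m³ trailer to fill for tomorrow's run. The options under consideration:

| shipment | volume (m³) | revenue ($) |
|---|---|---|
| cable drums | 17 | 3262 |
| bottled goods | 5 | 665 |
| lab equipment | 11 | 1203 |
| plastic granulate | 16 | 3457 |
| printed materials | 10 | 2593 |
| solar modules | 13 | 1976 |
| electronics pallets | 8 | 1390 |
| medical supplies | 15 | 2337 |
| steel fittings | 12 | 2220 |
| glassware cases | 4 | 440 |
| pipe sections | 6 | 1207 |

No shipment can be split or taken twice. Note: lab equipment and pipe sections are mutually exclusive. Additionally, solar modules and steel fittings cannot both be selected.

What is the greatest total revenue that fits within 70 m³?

14129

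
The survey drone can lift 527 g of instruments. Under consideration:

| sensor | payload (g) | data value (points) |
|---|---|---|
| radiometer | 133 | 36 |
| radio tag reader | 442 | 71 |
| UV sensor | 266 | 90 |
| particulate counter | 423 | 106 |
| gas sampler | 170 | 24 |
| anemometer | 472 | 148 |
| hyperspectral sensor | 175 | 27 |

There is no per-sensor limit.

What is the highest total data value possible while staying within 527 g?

148

Taking the top-ratio sensors first gives radiometer + UV sensor for 126 (399 g).
Dropping radiometer and UV sensor frees 399 g; slotting in anemometer (472 g) lifts the total to 148 at 472 g.
Nothing else within 527 g beats 148.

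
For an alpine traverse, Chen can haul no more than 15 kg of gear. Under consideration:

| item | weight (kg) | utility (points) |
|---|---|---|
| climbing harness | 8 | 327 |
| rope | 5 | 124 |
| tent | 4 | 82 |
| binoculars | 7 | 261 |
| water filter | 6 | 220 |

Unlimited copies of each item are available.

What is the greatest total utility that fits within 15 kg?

The ratio ordering already packs tightly: climbing harness + binoculars, 15 kg, 588.
That's the maximum — no swap from here does better than 588.

588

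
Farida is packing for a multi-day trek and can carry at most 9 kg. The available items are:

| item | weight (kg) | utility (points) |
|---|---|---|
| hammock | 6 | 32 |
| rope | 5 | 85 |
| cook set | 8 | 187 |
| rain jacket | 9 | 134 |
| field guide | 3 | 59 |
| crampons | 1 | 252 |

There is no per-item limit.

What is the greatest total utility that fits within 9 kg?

Density check — crampons 252.00, cook set 23.38, field guide 19.67 are the best per kg.
The ratio ordering already packs tightly: 9×crampons, 9 kg, 2268.
No other feasible combination exceeds 2268.

2268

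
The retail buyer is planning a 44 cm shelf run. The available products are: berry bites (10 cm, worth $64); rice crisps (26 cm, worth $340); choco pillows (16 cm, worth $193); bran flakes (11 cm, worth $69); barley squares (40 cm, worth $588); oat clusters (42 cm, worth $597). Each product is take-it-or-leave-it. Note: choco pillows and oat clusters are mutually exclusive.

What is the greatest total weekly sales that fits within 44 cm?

597

Taking the top-ratio products first gives barley squares for 588 (40 cm).
The 40 cm tied up in barley squares is better spent on oat clusters — total rises to 597 (42 cm).
An exhaustive check of the 64 subsets confirms 597.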